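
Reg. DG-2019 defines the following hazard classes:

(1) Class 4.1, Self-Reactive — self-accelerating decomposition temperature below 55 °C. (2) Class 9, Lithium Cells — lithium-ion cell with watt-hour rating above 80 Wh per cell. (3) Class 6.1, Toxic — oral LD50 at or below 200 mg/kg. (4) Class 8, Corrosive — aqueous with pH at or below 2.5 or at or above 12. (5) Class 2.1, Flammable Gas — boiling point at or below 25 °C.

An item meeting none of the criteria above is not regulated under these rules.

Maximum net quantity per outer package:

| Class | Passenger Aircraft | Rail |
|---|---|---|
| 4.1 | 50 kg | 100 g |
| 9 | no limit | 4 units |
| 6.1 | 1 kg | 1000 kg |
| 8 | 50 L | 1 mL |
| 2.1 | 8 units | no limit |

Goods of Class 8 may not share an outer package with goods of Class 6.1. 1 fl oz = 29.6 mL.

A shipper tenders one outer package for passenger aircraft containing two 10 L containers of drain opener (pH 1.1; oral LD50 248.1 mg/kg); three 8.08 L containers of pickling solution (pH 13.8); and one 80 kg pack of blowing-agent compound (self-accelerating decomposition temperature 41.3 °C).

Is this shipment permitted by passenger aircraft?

The drain opener has pH 1.1, which is ≤ 2.5, so it is Class 8 (Corrosive).
With pH 13.8 (≥ 12), the pickling solution falls in Class 8.
Blowing-agent compound: self-accelerating decomposition temperature 41.3 °C < 55 °C → Class 4.1 (Self-Reactive).
Total Class 8: (two 10 L containers = 20 L) + (three 8.08 L containers = 24.24 L) = 44.24 L.
That is within the Class 8 passenger aircraft limit of 50 L.
Class 4.1 quantity: 80 kg.
That exceeds the Class 4.1 passenger aircraft limit of 50 kg.
The segregation rule (Class 8 with Class 6.1) does not apply to Class 8 with Class 4.1.

No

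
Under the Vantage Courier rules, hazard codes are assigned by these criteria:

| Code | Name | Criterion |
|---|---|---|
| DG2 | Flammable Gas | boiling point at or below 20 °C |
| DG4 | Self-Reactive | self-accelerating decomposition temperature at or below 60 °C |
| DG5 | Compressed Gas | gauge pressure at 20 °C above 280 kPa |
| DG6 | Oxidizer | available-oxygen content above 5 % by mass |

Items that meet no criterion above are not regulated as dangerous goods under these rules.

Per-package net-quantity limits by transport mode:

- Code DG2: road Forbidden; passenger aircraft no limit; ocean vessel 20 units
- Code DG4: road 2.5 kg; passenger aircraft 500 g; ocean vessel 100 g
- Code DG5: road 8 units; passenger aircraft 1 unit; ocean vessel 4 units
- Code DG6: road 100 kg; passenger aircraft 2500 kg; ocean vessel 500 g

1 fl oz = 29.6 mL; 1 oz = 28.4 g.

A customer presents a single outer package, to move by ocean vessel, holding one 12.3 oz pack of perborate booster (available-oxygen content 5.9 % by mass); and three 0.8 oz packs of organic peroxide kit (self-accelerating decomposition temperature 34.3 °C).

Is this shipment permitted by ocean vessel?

Available-oxygen content 5.9 % by mass meets the Code DG6 criterion (Oxidizer), so the perborate booster is Code DG6.
With self-accelerating decomposition temperature 34.3 °C (≤ 60 °C), the organic peroxide kit falls in Code DG4.
Code DG4 quantity: three 0.8 oz packs = 68.16 g.
That is within the Code DG4 ocean vessel limit of 100 g.
Code DG6 quantity: one 12.3 oz pack = 349.32 g.
349.32 g ≤ 500 g (ocean vessel limit, Code DG6) — within limit.
Every hazard code is within its ocean vessel limit and no segregation rule is violated.

Yes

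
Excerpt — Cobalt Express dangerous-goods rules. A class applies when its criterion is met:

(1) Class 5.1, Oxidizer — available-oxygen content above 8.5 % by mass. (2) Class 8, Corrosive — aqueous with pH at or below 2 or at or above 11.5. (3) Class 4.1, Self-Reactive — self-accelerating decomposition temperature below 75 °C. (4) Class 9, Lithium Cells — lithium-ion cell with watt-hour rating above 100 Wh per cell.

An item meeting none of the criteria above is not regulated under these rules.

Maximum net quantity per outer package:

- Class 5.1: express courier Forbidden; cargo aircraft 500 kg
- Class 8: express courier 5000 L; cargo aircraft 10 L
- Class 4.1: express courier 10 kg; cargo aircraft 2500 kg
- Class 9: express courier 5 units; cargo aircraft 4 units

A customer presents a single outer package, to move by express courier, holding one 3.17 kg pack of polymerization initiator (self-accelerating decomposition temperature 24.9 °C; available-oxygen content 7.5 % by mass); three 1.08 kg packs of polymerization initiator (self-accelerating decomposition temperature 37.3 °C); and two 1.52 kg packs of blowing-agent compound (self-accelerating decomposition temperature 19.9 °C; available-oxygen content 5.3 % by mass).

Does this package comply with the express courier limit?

Polymerization initiator: self-accelerating decomposition temperature 24.9 °C < 75 °C → Class 4.1 (Self-Reactive).
Self-accelerating decomposition temperature 37.3 °C meets the Class 4.1 criterion (Self-Reactive), so the polymerization initiator is Class 4.1.
With self-accelerating decomposition temperature 19.9 °C (< 75 °C), the blowing-agent compound falls in Class 4.1.
Total Class 4.1: 3.17 kg + (three 1.08 kg packs = 3.24 kg) + (two 1.52 kg packs = 3.04 kg) = 9.45 kg.
9.45 kg ≤ 10 kg (express courier limit, Class 4.1) — within limit.

Yes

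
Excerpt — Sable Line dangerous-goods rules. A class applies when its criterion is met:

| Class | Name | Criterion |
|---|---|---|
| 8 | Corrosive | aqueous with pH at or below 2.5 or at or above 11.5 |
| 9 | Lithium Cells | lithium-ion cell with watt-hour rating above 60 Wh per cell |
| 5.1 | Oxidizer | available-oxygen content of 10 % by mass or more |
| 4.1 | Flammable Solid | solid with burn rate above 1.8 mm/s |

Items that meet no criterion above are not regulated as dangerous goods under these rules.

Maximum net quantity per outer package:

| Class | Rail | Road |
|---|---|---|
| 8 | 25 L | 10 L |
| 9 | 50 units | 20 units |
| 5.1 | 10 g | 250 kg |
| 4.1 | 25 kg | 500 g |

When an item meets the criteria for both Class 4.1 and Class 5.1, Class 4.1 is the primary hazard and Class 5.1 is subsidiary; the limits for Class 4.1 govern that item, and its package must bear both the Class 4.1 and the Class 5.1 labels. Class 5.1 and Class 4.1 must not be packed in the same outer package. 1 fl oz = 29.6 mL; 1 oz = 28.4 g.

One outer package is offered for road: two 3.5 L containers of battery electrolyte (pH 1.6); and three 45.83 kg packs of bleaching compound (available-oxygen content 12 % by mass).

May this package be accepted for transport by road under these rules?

With pH 1.6 (≤ 2.5), the battery electrolyte falls in Class 8.
The bleaching compound has available-oxygen content 12 % by mass, which is ≥ 10 % by mass, so it is Class 5.1 (Oxidizer).
Class 5.1 quantity: three 45.83 kg packs = 137.49 kg.
That is within the Class 5.1 road limit of 250 kg.
Class 8 quantity: two 3.5 L containers = 7 L.
That is within the Class 8 road limit of 10 L.
The segregation rule (Class 5.1 with Class 4.1) does not apply to Class 5.1 with Class 8.
Every hazard class is within its road limit and no segregation rule is violated.

Yes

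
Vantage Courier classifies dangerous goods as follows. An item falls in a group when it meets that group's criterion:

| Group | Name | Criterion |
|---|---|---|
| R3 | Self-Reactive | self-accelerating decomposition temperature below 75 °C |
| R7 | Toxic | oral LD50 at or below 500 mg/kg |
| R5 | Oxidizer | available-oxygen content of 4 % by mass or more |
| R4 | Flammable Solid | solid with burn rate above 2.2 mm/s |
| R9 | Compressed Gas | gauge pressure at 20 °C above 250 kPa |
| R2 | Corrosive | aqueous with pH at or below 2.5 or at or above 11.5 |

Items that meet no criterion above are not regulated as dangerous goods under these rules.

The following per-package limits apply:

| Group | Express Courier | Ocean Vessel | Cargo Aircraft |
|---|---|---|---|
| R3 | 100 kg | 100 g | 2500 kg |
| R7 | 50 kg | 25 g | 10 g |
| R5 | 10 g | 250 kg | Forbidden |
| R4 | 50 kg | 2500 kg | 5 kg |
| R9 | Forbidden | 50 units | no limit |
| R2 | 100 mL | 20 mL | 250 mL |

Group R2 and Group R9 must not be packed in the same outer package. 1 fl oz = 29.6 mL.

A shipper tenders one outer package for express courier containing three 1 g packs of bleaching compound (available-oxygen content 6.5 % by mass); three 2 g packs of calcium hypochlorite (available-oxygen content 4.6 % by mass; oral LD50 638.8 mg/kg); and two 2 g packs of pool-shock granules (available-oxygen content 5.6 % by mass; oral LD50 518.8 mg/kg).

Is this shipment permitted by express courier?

No

Bleaching compound: available-oxygen content 6.5 % by mass ≥ 4 % by mass → Group R5 (Oxidizer).
With available-oxygen content 4.6 % by mass (≥ 4 % by mass), the calcium hypochlorite falls in Group R5.
The pool-shock granules have available-oxygen content 5.6 % by mass, which is ≥ 4 % by mass, so they are Group R5 (Oxidizer).
Group R5 net quantity: (three 1 g packs = 3 g) + (three 2 g packs = 6 g) + (two 2 g packs = 4 g) = 13 g.
That exceeds the Group R5 express courier limit of 10 g.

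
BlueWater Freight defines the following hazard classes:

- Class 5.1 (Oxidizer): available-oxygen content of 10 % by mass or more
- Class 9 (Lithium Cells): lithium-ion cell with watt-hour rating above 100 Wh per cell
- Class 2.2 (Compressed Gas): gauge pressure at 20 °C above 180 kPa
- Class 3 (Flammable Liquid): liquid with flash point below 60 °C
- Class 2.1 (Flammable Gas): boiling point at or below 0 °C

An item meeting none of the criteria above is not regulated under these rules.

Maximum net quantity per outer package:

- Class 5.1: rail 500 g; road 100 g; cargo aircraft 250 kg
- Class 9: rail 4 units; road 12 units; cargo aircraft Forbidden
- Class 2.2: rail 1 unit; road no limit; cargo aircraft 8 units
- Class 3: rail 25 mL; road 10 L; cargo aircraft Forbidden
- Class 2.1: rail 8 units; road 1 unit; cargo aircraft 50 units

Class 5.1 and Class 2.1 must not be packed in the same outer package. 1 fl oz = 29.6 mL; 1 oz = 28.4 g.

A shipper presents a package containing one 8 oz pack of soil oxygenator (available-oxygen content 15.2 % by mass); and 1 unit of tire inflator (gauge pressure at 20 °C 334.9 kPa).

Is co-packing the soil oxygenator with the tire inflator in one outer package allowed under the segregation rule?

Available-oxygen content 15.2 % by mass meets the Class 5.1 criterion (Oxidizer), so the soil oxygenator is Class 5.1.
The tire inflator has gauge pressure at 20 °C 334.9 kPa, which is > 180 kPa, so it is Class 2.2 (Compressed Gas).
No segregation rule bars Class 5.1 with Class 2.2.

Yes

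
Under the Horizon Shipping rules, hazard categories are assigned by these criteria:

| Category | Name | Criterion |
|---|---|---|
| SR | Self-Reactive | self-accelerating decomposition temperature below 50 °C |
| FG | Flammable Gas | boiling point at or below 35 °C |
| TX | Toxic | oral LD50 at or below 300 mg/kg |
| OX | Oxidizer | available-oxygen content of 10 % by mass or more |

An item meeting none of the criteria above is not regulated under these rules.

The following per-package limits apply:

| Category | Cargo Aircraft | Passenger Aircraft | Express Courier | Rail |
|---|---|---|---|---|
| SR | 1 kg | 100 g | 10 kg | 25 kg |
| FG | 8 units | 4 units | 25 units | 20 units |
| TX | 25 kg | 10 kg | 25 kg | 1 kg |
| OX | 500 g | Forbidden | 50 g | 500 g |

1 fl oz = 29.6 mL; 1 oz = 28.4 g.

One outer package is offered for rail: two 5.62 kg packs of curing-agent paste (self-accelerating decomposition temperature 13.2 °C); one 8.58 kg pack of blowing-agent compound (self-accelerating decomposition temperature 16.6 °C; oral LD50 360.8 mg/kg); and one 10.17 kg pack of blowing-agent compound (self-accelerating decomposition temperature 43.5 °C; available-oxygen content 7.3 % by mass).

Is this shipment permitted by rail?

No

Self-accelerating decomposition temperature 13.2 °C meets the Category SR criterion (Self-Reactive), so the curing-agent paste is Category SR.
The blowing-agent compound has self-accelerating decomposition temperature 16.6 °C, which is < 50 °C, so it is Category SR (Self-Reactive).
Blowing-agent compound: self-accelerating decomposition temperature 43.5 °C < 50 °C → Category SR (Self-Reactive).
Total Category SR: (two 5.62 kg packs = 11.24 kg) + 8.58 kg + 10.17 kg = 29.99 kg.
That exceeds the Category SR rail limit of 25 kg.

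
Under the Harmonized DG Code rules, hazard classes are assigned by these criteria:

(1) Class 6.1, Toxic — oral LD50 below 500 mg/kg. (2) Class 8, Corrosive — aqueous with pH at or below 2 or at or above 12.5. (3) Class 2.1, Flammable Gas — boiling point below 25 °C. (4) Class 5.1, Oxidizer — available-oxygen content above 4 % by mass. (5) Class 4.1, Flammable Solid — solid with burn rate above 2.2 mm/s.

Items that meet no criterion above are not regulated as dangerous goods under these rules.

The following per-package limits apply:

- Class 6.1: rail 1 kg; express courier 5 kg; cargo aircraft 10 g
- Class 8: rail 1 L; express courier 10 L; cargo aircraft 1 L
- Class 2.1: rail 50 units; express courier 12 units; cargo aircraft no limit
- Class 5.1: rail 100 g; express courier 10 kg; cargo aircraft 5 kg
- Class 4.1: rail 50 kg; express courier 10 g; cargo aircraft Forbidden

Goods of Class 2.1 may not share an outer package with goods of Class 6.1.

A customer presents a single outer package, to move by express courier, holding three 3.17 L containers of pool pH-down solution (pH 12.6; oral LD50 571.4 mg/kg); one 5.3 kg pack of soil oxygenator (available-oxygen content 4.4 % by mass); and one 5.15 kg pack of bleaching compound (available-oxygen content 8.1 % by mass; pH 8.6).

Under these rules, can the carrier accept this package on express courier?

The pool pH-down solution has pH 12.6, which is ≥ 12.5, so it is Class 8 (Corrosive).
The soil oxygenator has available-oxygen content 4.4 % by mass, which is > 4 % by mass, so it is Class 5.1 (Oxidizer).
With available-oxygen content 8.1 % by mass (> 4 % by mass), the bleaching compound falls in Class 5.1.
Class 8 quantity: three 3.17 L containers = 9.51 L.
9.51 L ≤ 10 L (express courier limit, Class 8) — within limit.
Class 5.1 net quantity: 5.3 kg + 5.15 kg = 10.45 kg.
That exceeds the Class 5.1 express courier limit of 10 kg.
The segregation rule (Class 2.1 with Class 6.1) does not apply to Class 8 with Class 5.1.

No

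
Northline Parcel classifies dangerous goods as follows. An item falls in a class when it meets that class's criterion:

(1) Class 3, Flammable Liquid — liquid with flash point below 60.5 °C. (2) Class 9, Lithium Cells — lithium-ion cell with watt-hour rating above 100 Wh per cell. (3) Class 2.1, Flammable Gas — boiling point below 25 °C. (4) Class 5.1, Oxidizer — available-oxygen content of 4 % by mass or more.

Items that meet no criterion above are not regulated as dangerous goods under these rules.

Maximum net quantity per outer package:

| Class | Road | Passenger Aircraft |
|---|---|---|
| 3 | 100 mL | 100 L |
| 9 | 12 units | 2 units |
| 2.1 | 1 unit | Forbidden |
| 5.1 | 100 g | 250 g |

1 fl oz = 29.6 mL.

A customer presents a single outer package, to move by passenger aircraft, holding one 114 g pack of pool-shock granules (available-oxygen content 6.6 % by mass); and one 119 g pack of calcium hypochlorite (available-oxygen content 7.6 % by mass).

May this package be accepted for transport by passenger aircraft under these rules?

Yes

Pool-shock granules: available-oxygen content 6.6 % by mass ≥ 4 % by mass → Class 5.1 (Oxidizer).
The calcium hypochlorite has available-oxygen content 7.6 % by mass, which is ≥ 4 % by mass, so it is Class 5.1 (Oxidizer).
Class 5.1 net quantity: 114 g + 119 g = 233 g.
That is within the Class 5.1 passenger aircraft limit of 250 g.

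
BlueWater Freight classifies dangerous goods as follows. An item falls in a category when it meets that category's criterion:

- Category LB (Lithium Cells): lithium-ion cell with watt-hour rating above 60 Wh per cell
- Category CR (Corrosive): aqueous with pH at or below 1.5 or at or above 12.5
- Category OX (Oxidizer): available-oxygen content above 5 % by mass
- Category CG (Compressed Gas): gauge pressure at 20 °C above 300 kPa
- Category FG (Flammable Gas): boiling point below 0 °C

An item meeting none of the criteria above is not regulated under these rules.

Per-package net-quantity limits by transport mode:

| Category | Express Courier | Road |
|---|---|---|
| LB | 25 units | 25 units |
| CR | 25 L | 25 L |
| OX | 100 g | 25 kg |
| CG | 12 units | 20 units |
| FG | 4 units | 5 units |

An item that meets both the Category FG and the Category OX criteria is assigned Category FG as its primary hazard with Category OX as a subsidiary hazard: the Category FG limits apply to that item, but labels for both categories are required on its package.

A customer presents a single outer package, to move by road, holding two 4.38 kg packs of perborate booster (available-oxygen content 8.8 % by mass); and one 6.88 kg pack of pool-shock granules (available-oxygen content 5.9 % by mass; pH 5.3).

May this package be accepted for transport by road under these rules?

With available-oxygen content 8.8 % by mass (> 5 % by mass), the perborate booster falls in Category OX.
With available-oxygen content 5.9 % by mass (> 5 % by mass), the pool-shock granules fall in Category OX.
Category OX net quantity: (two 4.38 kg packs = 8.76 kg) + 6.88 kg = 15.64 kg.
15.64 kg ≤ 25 kg (road limit, Category OX) — within limit.

Yes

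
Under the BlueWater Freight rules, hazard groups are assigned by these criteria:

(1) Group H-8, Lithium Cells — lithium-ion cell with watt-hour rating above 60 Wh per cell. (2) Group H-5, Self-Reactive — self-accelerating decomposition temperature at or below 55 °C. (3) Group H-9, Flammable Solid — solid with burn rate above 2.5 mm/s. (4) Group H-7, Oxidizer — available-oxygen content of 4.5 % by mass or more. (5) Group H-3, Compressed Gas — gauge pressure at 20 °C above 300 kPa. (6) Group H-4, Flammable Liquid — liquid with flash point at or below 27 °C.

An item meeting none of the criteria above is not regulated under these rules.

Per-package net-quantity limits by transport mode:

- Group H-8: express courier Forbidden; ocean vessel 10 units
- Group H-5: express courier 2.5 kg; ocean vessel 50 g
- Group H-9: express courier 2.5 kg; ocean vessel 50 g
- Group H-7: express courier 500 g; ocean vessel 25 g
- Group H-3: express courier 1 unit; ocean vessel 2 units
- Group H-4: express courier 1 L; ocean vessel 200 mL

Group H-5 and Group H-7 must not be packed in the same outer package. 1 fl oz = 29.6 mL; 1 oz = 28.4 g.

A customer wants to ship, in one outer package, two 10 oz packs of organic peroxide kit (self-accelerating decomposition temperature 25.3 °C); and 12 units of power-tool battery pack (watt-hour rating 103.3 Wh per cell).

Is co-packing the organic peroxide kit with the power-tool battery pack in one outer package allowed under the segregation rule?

With self-accelerating decomposition temperature 25.3 °C (≤ 55 °C), the organic peroxide kit falls in Group H-5.
With watt-hour rating 103.3 Wh per cell (> 60 Wh per cell), the power-tool battery pack falls in Group H-8.
No segregation rule bars Group H-5 with Group H-8.

Yes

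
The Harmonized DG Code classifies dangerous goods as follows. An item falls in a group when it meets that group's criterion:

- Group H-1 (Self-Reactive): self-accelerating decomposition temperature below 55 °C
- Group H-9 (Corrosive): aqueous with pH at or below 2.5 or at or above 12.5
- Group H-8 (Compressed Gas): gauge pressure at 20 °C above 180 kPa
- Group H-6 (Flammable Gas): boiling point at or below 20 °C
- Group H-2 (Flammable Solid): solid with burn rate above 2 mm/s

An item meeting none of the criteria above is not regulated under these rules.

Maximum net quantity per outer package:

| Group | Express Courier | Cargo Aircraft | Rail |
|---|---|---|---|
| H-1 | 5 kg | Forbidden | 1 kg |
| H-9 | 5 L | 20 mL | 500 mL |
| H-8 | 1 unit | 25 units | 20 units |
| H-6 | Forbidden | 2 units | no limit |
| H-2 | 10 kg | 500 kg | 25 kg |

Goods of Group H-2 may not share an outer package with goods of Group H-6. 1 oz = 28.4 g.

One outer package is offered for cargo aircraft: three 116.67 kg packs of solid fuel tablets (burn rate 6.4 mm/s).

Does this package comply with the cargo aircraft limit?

With burn rate 6.4 mm/s (> 2 mm/s), the solid fuel tablets fall in Group H-2.
Group H-2 quantity: three 116.67 kg packs = 350.01 kg.
350.01 kg is within the cargo aircraft limit of 500 kg for Group H-2.

Yes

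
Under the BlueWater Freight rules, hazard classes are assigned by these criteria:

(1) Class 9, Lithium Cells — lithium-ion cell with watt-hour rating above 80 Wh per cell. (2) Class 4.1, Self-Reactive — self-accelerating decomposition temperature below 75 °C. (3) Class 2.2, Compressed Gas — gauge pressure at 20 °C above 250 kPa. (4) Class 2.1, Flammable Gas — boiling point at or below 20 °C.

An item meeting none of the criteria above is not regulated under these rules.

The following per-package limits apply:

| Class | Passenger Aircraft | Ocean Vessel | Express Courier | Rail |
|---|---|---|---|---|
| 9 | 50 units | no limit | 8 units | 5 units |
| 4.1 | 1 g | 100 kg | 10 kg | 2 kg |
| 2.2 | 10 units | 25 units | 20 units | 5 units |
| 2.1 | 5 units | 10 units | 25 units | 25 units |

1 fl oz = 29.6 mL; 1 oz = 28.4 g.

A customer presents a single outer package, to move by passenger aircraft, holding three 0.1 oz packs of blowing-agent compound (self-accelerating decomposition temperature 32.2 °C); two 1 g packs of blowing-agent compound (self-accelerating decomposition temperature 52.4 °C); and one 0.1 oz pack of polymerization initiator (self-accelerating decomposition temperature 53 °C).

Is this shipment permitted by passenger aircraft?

Blowing-agent compound: self-accelerating decomposition temperature 32.2 °C < 75 °C → Class 4.1 (Self-Reactive).
Blowing-agent compound: self-accelerating decomposition temperature 52.4 °C < 75 °C → Class 4.1 (Self-Reactive).
Self-accelerating decomposition temperature 53 °C meets the Class 4.1 criterion (Self-Reactive), so the polymerization initiator is Class 4.1.
Class 4.1 net quantity: (three 0.1 oz packs = 8.52 g) + (two 1 g packs = 2 g) + (one 0.1 oz pack = 2.84 g) = 13.36 g.
That exceeds the Class 4.1 passenger aircraft limit of 1 g.

No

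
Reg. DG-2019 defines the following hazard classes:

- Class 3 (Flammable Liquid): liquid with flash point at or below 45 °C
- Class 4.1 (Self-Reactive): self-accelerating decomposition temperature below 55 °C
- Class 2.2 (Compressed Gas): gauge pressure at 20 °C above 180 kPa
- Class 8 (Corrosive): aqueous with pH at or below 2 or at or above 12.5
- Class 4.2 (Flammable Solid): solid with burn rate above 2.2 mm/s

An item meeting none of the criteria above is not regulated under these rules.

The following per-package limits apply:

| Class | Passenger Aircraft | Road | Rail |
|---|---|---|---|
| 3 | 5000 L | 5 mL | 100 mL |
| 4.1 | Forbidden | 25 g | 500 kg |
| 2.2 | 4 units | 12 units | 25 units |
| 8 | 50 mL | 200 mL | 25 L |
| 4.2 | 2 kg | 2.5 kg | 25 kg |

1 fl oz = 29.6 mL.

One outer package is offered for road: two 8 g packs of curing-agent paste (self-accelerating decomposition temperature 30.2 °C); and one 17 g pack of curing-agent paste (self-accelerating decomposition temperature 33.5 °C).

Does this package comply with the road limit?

No

The curing-agent paste has self-accelerating decomposition temperature 30.2 °C, which is < 55 °C, so it is Class 4.1 (Self-Reactive).
Self-accelerating decomposition temperature 33.5 °C meets the Class 4.1 criterion (Self-Reactive), so the curing-agent paste is Class 4.1.
Class 4.1 net quantity: (two 8 g packs = 16 g) + 17 g = 33 g.
33 g > 25 g (road limit, Class 4.1) — over the limit.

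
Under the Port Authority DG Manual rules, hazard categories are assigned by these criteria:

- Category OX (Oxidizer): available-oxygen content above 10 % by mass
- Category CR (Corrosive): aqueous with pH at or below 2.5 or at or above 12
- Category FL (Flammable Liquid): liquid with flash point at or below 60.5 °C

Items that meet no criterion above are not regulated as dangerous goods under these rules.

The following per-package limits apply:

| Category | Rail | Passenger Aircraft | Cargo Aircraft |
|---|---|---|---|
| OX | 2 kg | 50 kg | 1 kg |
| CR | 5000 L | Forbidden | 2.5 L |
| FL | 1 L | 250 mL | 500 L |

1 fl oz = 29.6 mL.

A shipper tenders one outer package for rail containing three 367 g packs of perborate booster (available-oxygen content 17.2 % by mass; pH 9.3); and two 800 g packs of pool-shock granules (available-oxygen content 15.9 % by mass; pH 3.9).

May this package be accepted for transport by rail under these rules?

No

Available-oxygen content 17.2 % by mass meets the Category OX criterion (Oxidizer), so the perborate booster is Category OX.
The pool-shock granules have available-oxygen content 15.9 % by mass, which is > 10 % by mass, so they are Category OX (Oxidizer).
Category OX net quantity: (three 367 g packs = 1.101 kg) + (two 800 g packs = 1.6 kg) = 2.701 kg.
That exceeds the Category OX rail limit of 2 kg.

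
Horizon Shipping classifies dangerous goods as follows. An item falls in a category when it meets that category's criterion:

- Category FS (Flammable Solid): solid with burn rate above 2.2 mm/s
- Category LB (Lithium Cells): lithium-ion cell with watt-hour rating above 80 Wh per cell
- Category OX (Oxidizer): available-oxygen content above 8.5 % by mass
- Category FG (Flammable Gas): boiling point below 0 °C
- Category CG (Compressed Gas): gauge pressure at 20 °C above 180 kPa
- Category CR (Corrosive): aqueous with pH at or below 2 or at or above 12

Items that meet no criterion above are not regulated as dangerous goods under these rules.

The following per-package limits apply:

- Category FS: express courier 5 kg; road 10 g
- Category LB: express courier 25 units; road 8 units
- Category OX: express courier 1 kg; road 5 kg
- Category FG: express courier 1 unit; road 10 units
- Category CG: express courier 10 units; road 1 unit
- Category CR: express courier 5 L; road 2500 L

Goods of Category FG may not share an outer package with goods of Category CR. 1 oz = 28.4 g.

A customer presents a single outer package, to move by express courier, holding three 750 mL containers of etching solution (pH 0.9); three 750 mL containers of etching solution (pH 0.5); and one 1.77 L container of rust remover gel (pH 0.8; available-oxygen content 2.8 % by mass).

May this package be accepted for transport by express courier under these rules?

No

With pH 0.9 (≤ 2), the etching solution falls in Category CR.
With pH 0.5 (≤ 2), the etching solution falls in Category CR.
The rust remover gel has pH 0.8, which is ≤ 2, so it is Category CR (Corrosive).
Total Category CR: (three 750 mL containers = 2.25 L) + (three 750 mL containers = 2.25 L) + 1.77 L = 6.27 L.
That exceeds the Category CR express courier limit of 5 L.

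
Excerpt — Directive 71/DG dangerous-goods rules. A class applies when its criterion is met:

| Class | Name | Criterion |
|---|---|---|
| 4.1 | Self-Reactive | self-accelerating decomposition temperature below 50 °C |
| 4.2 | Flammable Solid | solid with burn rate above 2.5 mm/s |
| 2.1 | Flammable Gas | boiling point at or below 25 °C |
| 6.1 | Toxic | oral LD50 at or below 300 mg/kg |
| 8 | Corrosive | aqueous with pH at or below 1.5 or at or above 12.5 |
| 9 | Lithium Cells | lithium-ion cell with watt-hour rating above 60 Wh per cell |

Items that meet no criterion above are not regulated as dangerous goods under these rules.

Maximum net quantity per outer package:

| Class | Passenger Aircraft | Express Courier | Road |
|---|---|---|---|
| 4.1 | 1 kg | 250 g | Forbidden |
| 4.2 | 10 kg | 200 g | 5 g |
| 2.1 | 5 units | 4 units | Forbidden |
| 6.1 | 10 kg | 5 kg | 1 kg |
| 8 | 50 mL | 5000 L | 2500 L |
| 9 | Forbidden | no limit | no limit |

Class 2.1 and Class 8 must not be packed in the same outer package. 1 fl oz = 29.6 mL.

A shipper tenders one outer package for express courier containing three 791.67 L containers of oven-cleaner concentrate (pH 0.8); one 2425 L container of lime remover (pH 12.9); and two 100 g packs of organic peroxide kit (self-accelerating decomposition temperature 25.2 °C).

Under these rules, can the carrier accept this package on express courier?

pH 0.8 meets the Class 8 criterion (Corrosive), so the oven-cleaner concentrate is Class 8.
pH 12.9 meets the Class 8 criterion (Corrosive), so the lime remover is Class 8.
With self-accelerating decomposition temperature 25.2 °C (< 50 °C), the organic peroxide kit falls in Class 4.1.
Total Class 8: (three 791.67 L containers = 2375.01 L) + 2425 L = 4800.01 L.
4800.01 L ≤ 5000 L (express courier limit, Class 8) — within limit.
Class 4.1 quantity: two 100 g packs = 200 g.
200 g ≤ 250 g (express courier limit, Class 4.1) — within limit.
The segregation rule (Class 2.1 with Class 8) does not apply to Class 8 with Class 4.1.
Every hazard class is within its express courier limit and no segregation rule is violated.

Yes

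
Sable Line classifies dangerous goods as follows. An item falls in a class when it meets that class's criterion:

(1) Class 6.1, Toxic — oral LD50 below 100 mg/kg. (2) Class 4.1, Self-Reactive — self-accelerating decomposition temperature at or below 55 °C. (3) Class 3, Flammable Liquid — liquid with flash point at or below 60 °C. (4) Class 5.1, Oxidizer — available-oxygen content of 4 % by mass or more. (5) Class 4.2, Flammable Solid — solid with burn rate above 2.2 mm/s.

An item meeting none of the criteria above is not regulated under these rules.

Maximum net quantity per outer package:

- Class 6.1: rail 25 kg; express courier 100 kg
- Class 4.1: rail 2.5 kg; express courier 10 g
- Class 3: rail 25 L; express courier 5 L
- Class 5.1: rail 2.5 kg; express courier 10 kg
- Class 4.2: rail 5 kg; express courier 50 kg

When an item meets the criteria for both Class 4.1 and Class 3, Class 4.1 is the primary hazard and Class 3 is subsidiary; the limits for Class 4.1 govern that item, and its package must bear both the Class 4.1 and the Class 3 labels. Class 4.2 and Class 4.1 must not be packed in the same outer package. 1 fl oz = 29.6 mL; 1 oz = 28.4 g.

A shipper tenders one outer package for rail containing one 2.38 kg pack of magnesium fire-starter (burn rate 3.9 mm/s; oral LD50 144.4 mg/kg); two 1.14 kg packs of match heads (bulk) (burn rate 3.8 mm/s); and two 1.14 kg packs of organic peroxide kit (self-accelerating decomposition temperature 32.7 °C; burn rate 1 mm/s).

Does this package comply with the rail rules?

With burn rate 3.9 mm/s (> 2.2 mm/s), the magnesium fire-starter falls in Class 4.2.
The match heads (bulk) have burn rate 3.8 mm/s, which is > 2.2 mm/s, so they are Class 4.2 (Flammable Solid).
The organic peroxide kit has self-accelerating decomposition temperature 32.7 °C, which is ≤ 55 °C, so it is Class 4.1 (Self-Reactive).
Total Class 4.2: 2.38 kg + (two 1.14 kg packs = 2.28 kg) = 4.66 kg.
That is within the Class 4.2 rail limit of 5 kg.
Class 4.1 quantity: two 1.14 kg packs = 2.28 kg.
2.28 kg is within the rail limit of 2.5 kg for Class 4.1.
Class 4.2 and Class 4.1 may not share an outer package.

No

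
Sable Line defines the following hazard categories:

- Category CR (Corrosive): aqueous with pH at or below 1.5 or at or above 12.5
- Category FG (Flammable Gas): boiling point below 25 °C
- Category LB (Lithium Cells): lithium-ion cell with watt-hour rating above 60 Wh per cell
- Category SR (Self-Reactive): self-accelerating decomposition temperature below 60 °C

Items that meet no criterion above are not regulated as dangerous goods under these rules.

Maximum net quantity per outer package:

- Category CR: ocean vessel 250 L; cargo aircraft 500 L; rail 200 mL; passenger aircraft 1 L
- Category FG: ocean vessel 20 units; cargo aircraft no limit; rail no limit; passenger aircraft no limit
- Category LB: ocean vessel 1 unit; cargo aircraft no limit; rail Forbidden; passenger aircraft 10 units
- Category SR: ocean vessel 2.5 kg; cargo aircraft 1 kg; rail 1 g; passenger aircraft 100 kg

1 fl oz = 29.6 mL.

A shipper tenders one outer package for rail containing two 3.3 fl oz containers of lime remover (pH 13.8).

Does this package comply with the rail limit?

pH 13.8 meets the Category CR criterion (Corrosive), so the lime remover is Category CR.
Category CR quantity: two 3.3 fl oz containers = 195.36 mL.
195.36 mL ≤ 200 mL (rail limit, Category CR) — within limit.

Yes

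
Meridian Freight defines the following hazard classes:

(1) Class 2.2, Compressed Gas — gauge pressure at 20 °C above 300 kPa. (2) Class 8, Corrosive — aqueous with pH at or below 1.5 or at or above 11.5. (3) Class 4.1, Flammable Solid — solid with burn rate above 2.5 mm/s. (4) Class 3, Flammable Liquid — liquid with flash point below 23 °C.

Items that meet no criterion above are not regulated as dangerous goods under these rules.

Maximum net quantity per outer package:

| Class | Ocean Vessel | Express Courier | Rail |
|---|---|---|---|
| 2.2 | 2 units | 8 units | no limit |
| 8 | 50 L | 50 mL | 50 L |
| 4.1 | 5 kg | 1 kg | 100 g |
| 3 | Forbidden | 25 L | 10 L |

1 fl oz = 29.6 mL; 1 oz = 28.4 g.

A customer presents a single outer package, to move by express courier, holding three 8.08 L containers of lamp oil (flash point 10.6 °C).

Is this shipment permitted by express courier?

Yes

With flash point 10.6 °C (< 23 °C), the lamp oil falls in Class 3.
Class 3 quantity: three 8.08 L containers = 24.24 L.
That is within the Class 3 express courier limit of 25 L.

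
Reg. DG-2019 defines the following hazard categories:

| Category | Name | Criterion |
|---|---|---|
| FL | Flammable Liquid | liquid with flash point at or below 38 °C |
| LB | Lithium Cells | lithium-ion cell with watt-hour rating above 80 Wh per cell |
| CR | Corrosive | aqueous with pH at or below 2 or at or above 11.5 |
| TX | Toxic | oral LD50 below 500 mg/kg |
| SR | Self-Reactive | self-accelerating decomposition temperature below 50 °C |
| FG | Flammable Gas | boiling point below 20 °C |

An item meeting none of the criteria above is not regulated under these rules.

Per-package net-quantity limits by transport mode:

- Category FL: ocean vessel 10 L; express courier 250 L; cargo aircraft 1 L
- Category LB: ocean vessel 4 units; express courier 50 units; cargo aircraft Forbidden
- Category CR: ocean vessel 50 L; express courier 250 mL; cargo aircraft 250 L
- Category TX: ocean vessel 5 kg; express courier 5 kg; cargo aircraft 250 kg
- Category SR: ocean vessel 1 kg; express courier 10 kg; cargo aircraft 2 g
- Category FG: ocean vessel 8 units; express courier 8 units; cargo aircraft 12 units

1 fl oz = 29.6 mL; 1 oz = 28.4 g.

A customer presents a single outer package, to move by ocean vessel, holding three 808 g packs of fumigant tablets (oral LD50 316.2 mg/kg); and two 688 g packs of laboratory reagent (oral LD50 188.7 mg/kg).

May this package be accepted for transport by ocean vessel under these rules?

Yes

Oral LD50 316.2 mg/kg meets the Category TX criterion (Toxic), so the fumigant tablets are Category TX.
Oral LD50 188.7 mg/kg meets the Category TX criterion (Toxic), so the laboratory reagent is Category TX.
Total Category TX: (three 808 g packs = 2.424 kg) + (two 688 g packs = 1.376 kg) = 3.8 kg.
3.8 kg is within the ocean vessel limit of 5 kg for Category TX.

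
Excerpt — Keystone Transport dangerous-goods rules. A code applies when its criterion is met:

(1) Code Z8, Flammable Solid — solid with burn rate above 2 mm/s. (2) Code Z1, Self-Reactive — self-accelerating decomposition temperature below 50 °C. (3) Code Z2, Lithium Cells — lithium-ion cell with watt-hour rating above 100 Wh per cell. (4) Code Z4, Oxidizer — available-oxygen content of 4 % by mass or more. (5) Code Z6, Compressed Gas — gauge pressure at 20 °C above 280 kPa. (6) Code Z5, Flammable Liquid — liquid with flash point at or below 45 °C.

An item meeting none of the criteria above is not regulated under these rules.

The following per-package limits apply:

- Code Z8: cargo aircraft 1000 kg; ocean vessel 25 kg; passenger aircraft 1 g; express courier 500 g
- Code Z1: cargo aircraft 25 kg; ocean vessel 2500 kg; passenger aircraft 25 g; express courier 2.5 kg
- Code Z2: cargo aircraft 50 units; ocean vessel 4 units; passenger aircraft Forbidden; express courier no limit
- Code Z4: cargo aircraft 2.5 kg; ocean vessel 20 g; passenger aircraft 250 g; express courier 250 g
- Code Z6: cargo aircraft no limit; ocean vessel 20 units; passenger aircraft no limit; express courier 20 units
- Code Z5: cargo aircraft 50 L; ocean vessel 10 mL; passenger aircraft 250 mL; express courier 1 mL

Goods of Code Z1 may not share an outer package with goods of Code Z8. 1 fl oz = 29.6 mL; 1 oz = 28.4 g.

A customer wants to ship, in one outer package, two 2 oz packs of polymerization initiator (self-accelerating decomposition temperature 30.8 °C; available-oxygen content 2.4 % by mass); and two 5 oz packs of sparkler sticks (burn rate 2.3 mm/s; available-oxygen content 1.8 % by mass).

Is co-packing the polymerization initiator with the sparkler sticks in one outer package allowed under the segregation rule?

No

Polymerization initiator: self-accelerating decomposition temperature 30.8 °C < 50 °C → Code Z1 (Self-Reactive).
Burn rate 2.3 mm/s meets the Code Z8 criterion (Flammable Solid), so the sparkler sticks are Code Z8.
Code Z1 and Code Z8 may not share an outer package.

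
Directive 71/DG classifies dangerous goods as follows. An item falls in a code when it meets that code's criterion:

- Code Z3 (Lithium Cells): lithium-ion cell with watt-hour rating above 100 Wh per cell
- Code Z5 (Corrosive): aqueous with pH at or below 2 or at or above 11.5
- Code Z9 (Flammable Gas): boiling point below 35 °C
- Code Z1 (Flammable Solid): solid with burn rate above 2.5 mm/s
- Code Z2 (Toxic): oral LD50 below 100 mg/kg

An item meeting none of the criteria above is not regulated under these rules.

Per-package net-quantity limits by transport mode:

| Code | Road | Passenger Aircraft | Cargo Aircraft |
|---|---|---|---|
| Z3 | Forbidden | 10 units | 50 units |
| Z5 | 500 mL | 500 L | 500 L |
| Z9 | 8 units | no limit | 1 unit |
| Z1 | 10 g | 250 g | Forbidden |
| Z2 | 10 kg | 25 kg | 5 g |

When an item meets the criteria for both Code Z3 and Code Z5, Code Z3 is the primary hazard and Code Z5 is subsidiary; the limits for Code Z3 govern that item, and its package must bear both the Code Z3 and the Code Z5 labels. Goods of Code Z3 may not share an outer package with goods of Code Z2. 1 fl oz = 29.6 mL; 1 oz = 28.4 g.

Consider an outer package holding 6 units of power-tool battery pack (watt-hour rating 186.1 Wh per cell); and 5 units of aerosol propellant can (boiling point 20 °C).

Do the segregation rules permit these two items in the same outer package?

Yes

The power-tool battery pack has watt-hour rating 186.1 Wh per cell, which is > 100 Wh per cell, so it is Code Z3 (Lithium Cells).
Aerosol propellant can: boiling point 20 °C < 35 °C → Code Z9 (Flammable Gas).
No segregation rule bars Code Z3 with Code Z9.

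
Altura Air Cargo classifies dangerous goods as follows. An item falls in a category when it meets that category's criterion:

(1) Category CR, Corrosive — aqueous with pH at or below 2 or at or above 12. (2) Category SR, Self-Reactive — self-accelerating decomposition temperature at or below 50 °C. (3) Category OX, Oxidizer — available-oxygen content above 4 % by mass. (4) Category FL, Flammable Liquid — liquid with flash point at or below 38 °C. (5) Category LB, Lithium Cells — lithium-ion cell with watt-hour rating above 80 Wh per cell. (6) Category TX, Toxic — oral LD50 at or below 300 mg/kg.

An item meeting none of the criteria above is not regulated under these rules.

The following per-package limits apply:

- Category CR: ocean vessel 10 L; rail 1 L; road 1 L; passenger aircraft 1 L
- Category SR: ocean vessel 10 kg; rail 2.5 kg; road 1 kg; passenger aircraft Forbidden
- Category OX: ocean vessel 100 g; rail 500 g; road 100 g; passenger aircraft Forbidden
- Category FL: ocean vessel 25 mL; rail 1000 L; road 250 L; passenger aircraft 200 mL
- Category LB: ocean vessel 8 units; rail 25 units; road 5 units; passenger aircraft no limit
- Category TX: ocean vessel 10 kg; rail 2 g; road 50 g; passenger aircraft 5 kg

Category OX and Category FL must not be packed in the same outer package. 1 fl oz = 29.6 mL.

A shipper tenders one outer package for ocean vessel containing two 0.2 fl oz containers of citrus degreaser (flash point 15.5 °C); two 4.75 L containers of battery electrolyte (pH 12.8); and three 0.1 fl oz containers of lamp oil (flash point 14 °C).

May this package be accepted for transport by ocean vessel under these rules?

Citrus degreaser: flash point 15.5 °C ≤ 38 °C → Category FL (Flammable Liquid).
The battery electrolyte has pH 12.8, which is ≥ 12, so it is Category CR (Corrosive).
With flash point 14 °C (≤ 38 °C), the lamp oil falls in Category FL.
Total Category FL: (two 0.2 fl oz containers = 11.84 mL) + (three 0.1 fl oz containers = 8.88 mL) = 20.72 mL.
20.72 mL is within the ocean vessel limit of 25 mL for Category FL.
Category CR quantity: two 4.75 L containers = 9.5 L.
9.5 L ≤ 10 L (ocean vessel limit, Category CR) — within limit.
The segregation rule (Category OX with Category FL) does not apply to Category FL with Category CR.
Every hazard category is within its ocean vessel limit and no segregation rule is violated.

Yes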